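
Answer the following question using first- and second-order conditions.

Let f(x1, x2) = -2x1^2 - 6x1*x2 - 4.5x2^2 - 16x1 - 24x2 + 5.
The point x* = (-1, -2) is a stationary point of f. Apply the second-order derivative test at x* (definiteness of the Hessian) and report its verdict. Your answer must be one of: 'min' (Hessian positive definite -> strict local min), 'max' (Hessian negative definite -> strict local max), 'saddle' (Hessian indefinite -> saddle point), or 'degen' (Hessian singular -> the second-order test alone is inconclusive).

Compute the Hessian H = grad^2 f:
  H = [[-4, -6], [-6, -9]]
Verify stationarity: grad f(x*) = H x* + g = (0, 0).
Eigenvalues of H: -13, 0.
H has a zero eigenvalue (singular; negative semidefinite but not definite), so H is neither positive definite, negative definite, nor indefinite. The second-order test alone is inconclusive -> degen.
(Indeed, f is constant along the null direction of H through x*, so x* is not a strict local extremum.)

degen


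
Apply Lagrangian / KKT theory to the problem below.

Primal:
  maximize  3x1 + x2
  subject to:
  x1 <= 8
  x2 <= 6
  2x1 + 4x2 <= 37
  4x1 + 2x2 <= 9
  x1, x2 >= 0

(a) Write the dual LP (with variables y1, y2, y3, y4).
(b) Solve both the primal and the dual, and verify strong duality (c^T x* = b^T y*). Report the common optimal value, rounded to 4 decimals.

The standard primal-dual pair for 'max c^T x s.t. A x <= b, x >= 0' is:
  Dual:  min b^T y  s.t.  A^T y >= c,  y >= 0.

So the dual LP is:
  minimize  8y1 + 6y2 + 37y3 + 9y4
  subject to:
    y1 + 2y3 + 4y4 >= 3
    y2 + 4y3 + 2y4 >= 1
    y1, y2, y3, y4 >= 0

Solving the primal: x* = (2.25, 0).
  primal value c^T x* = 6.75.
Solving the dual: y* = (0, 0, 0, 0.75).
  dual value b^T y* = 6.75.
Strong duality: c^T x* = b^T y*. Confirmed.

6.75


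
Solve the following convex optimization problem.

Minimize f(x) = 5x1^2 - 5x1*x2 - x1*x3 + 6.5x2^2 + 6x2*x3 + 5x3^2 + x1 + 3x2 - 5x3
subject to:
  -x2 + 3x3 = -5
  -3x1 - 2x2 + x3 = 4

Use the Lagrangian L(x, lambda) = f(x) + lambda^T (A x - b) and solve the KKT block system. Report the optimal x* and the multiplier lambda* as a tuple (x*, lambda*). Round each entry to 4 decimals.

Form the Lagrangian:
  L(x, lambda) = (1/2) x^T Q x + c^T x + lambda^T (A x - b)
Stationarity (grad_x L = 0): Q x + c + A^T lambda = 0.
Primal feasibility: A x = b.

This gives the KKT block system:
  [ Q   A^T ] [ x     ]   [-c ]
  [ A    0  ] [ lambda ] = [ b ]

Solving the linear system:
  x*      = (-1.7893, -0.1793, -1.7264)
  lambda* = (8.7692, -4.7565)
  f(x*)   = 34.5885

x* = (-1.7893, -0.1793, -1.7264), lambda* = (8.7692, -4.7565)


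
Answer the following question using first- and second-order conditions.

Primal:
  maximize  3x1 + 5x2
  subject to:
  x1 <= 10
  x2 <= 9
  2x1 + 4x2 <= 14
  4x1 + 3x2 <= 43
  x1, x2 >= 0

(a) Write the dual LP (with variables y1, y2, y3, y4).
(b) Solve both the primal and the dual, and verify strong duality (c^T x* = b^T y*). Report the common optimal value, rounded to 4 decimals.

The standard primal-dual pair for 'max c^T x s.t. A x <= b, x >= 0' is:
  Dual:  min b^T y  s.t.  A^T y >= c,  y >= 0.

So the dual LP is:
  minimize  10y1 + 9y2 + 14y3 + 43y4
  subject to:
    y1 + 2y3 + 4y4 >= 3
    y2 + 4y3 + 3y4 >= 5
    y1, y2, y3, y4 >= 0

Solving the primal: x* = (7, 0).
  primal value c^T x* = 21.
Solving the dual: y* = (0, 0, 1.5, 0).
  dual value b^T y* = 21.
Strong duality: c^T x* = b^T y*. Confirmed.

21


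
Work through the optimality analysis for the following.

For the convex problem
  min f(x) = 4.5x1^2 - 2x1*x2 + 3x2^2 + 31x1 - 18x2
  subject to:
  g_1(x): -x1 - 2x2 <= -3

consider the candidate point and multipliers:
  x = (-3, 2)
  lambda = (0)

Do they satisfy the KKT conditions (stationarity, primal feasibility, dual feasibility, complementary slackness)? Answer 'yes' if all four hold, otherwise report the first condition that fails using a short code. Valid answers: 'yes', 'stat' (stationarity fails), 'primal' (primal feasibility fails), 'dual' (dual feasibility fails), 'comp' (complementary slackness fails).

Gradient of f: grad f(x) = Q x + c = (0, 0)
Constraint values g_i(x) = a_i^T x - b_i:
  g_1((-3, 2)) = 2
Stationarity residual: grad f(x) + sum_i lambda_i a_i = (0, 0)
  -> stationarity OK
Primal feasibility (all g_i <= 0): FAILS
Dual feasibility (all lambda_i >= 0): OK
Complementary slackness (lambda_i * g_i(x) = 0 for all i): OK

Verdict: the first failing condition is primal_feasibility -> primal.

primal


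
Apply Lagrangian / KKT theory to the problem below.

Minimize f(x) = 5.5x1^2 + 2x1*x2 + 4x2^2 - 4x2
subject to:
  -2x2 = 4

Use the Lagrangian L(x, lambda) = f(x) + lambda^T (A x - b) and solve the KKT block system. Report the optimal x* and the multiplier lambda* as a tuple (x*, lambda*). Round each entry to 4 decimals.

Form the Lagrangian:
  L(x, lambda) = (1/2) x^T Q x + c^T x + lambda^T (A x - b)
Stationarity (grad_x L = 0): Q x + c + A^T lambda = 0.
Primal feasibility: A x = b.

This gives the KKT block system:
  [ Q   A^T ] [ x     ]   [-c ]
  [ A    0  ] [ lambda ] = [ b ]

Solving the linear system:
  x*      = (0.3636, -2)
  lambda* = (-9.6364)
  f(x*)   = 23.2727

x* = (0.3636, -2), lambda* = (-9.6364)


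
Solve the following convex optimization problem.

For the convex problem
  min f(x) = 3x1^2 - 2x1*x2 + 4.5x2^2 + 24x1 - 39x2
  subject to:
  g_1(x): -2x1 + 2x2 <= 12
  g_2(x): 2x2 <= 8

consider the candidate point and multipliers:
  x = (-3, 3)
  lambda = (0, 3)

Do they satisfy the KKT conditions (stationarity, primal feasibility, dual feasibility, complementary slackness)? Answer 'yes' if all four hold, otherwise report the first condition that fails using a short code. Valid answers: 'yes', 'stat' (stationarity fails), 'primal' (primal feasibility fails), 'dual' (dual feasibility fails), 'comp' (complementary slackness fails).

Gradient of f: grad f(x) = Q x + c = (0, -6)
Constraint values g_i(x) = a_i^T x - b_i:
  g_1((-3, 3)) = 0
  g_2((-3, 3)) = -2
Stationarity residual: grad f(x) + sum_i lambda_i a_i = (0, 0)
  -> stationarity OK
Primal feasibility (all g_i <= 0): OK
Dual feasibility (all lambda_i >= 0): OK
Complementary slackness (lambda_i * g_i(x) = 0 for all i): FAILS

Verdict: the first failing condition is complementary_slackness -> comp.

comp


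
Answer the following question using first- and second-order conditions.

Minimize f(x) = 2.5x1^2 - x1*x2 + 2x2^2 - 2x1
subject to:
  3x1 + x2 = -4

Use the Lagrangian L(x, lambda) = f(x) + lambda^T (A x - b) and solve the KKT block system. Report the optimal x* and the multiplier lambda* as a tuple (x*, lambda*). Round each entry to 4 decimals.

Form the Lagrangian:
  L(x, lambda) = (1/2) x^T Q x + c^T x + lambda^T (A x - b)
Stationarity (grad_x L = 0): Q x + c + A^T lambda = 0.
Primal feasibility: A x = b.

This gives the KKT block system:
  [ Q   A^T ] [ x     ]   [-c ]
  [ A    0  ] [ lambda ] = [ b ]

Solving the linear system:
  x*      = (-1.0638, -0.8085)
  lambda* = (2.1702)
  f(x*)   = 5.4043

x* = (-1.0638, -0.8085), lambda* = (2.1702)


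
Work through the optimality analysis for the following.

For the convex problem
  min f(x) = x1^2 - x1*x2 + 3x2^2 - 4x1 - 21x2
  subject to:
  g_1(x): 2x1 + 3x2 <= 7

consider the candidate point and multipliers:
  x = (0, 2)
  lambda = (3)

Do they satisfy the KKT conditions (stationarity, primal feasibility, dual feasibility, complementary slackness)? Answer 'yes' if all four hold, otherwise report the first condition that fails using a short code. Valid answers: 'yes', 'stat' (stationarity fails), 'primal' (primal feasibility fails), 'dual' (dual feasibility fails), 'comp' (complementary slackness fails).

Gradient of f: grad f(x) = Q x + c = (-6, -9)
Constraint values g_i(x) = a_i^T x - b_i:
  g_1((0, 2)) = -1
Stationarity residual: grad f(x) + sum_i lambda_i a_i = (0, 0)
  -> stationarity OK
Primal feasibility (all g_i <= 0): OK
Dual feasibility (all lambda_i >= 0): OK
Complementary slackness (lambda_i * g_i(x) = 0 for all i): FAILS

Verdict: the first failing condition is complementary_slackness -> comp.

comp


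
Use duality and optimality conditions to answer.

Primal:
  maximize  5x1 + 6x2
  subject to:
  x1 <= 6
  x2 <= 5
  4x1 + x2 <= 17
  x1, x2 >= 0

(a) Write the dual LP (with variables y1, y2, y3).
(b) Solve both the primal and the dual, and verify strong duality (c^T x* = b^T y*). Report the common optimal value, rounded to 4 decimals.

The standard primal-dual pair for 'max c^T x s.t. A x <= b, x >= 0' is:
  Dual:  min b^T y  s.t.  A^T y >= c,  y >= 0.

So the dual LP is:
  minimize  6y1 + 5y2 + 17y3
  subject to:
    y1 + 4y3 >= 5
    y2 + y3 >= 6
    y1, y2, y3 >= 0

Solving the primal: x* = (3, 5).
  primal value c^T x* = 45.
Solving the dual: y* = (0, 4.75, 1.25).
  dual value b^T y* = 45.
Strong duality: c^T x* = b^T y*. Confirmed.

45


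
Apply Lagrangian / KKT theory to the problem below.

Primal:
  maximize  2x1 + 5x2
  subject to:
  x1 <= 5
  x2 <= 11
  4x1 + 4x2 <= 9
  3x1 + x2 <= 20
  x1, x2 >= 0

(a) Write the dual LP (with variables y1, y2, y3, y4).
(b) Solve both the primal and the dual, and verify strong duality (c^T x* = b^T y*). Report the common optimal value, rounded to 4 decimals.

The standard primal-dual pair for 'max c^T x s.t. A x <= b, x >= 0' is:
  Dual:  min b^T y  s.t.  A^T y >= c,  y >= 0.

So the dual LP is:
  minimize  5y1 + 11y2 + 9y3 + 20y4
  subject to:
    y1 + 4y3 + 3y4 >= 2
    y2 + 4y3 + y4 >= 5
    y1, y2, y3, y4 >= 0

Solving the primal: x* = (0, 2.25).
  primal value c^T x* = 11.25.
Solving the dual: y* = (0, 0, 1.25, 0).
  dual value b^T y* = 11.25.
Strong duality: c^T x* = b^T y*. Confirmed.

11.25


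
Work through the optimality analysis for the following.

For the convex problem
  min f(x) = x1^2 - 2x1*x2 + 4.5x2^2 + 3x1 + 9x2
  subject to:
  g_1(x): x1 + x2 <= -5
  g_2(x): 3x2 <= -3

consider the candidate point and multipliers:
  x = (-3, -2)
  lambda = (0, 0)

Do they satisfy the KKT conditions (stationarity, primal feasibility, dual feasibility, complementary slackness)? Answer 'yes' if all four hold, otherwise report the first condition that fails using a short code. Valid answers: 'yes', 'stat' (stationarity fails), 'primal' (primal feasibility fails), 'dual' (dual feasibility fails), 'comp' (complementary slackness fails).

Gradient of f: grad f(x) = Q x + c = (1, -3)
Constraint values g_i(x) = a_i^T x - b_i:
  g_1((-3, -2)) = 0
  g_2((-3, -2)) = -3
Stationarity residual: grad f(x) + sum_i lambda_i a_i = (1, -3)
  -> stationarity FAILS
Primal feasibility (all g_i <= 0): OK
Dual feasibility (all lambda_i >= 0): OK
Complementary slackness (lambda_i * g_i(x) = 0 for all i): OK

Verdict: the first failing condition is stationarity -> stat.

stat


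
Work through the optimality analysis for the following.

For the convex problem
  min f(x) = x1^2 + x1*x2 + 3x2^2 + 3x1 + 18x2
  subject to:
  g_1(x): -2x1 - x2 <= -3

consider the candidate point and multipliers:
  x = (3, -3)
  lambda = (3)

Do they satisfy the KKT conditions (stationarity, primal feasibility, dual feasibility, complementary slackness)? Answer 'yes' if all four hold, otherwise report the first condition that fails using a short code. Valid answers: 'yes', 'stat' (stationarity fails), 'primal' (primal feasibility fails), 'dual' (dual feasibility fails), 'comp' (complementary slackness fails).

Gradient of f: grad f(x) = Q x + c = (6, 3)
Constraint values g_i(x) = a_i^T x - b_i:
  g_1((3, -3)) = 0
Stationarity residual: grad f(x) + sum_i lambda_i a_i = (0, 0)
  -> stationarity OK
Primal feasibility (all g_i <= 0): OK
Dual feasibility (all lambda_i >= 0): OK
Complementary slackness (lambda_i * g_i(x) = 0 for all i): OK

Verdict: yes, KKT holds.

yes


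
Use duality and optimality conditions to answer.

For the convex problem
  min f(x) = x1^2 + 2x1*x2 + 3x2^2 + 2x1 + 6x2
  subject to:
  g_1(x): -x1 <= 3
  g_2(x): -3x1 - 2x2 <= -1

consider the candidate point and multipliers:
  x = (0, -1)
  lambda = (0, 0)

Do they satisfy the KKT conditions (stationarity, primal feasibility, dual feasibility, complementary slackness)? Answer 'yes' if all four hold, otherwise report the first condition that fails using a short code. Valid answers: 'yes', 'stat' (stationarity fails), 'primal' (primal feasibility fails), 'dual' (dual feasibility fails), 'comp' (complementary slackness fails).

Gradient of f: grad f(x) = Q x + c = (0, 0)
Constraint values g_i(x) = a_i^T x - b_i:
  g_1((0, -1)) = -3
  g_2((0, -1)) = 3
Stationarity residual: grad f(x) + sum_i lambda_i a_i = (0, 0)
  -> stationarity OK
Primal feasibility (all g_i <= 0): FAILS
Dual feasibility (all lambda_i >= 0): OK
Complementary slackness (lambda_i * g_i(x) = 0 for all i): OK

Verdict: the first failing condition is primal_feasibility -> primal.

primal


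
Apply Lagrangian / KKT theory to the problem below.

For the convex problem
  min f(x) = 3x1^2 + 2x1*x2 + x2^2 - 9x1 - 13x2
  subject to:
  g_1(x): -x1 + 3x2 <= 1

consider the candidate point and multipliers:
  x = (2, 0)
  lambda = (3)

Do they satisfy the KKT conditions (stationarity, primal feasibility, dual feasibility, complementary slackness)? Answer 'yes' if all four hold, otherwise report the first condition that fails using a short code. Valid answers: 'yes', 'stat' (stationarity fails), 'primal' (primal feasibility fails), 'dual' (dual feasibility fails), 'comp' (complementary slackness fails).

Gradient of f: grad f(x) = Q x + c = (3, -9)
Constraint values g_i(x) = a_i^T x - b_i:
  g_1((2, 0)) = -3
Stationarity residual: grad f(x) + sum_i lambda_i a_i = (0, 0)
  -> stationarity OK
Primal feasibility (all g_i <= 0): OK
Dual feasibility (all lambda_i >= 0): OK
Complementary slackness (lambda_i * g_i(x) = 0 for all i): FAILS

Verdict: the first failing condition is complementary_slackness -> comp.

comp


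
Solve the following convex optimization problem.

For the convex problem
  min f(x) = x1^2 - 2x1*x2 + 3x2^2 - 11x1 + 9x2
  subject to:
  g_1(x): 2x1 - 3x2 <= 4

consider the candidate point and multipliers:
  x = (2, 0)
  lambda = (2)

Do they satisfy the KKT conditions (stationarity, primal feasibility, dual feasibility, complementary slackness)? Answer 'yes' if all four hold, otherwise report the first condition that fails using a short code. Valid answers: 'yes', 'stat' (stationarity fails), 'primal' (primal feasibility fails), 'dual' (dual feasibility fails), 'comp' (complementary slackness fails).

Gradient of f: grad f(x) = Q x + c = (-7, 5)
Constraint values g_i(x) = a_i^T x - b_i:
  g_1((2, 0)) = 0
Stationarity residual: grad f(x) + sum_i lambda_i a_i = (-3, -1)
  -> stationarity FAILS
Primal feasibility (all g_i <= 0): OK
Dual feasibility (all lambda_i >= 0): OK
Complementary slackness (lambda_i * g_i(x) = 0 for all i): OK

Verdict: the first failing condition is stationarity -> stat.

stat


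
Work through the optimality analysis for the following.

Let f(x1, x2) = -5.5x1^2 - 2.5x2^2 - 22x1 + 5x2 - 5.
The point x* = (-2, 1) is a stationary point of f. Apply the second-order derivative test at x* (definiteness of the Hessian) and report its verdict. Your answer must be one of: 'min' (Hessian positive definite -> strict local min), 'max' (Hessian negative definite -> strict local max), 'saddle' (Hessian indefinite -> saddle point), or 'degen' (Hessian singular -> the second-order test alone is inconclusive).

Compute the Hessian H = grad^2 f:
  H = [[-11, 0], [0, -5]]
Verify stationarity: grad f(x*) = H x* + g = (0, 0).
Eigenvalues of H: -11, -5.
Both eigenvalues < 0, so H is negative definite -> x* is a strict local max.

max


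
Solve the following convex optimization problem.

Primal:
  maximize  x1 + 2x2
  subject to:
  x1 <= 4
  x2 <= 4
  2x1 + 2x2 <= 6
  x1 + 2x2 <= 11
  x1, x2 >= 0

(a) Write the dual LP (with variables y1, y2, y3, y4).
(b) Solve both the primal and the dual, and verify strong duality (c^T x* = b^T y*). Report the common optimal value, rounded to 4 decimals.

The standard primal-dual pair for 'max c^T x s.t. A x <= b, x >= 0' is:
  Dual:  min b^T y  s.t.  A^T y >= c,  y >= 0.

So the dual LP is:
  minimize  4y1 + 4y2 + 6y3 + 11y4
  subject to:
    y1 + 2y3 + y4 >= 1
    y2 + 2y3 + 2y4 >= 2
    y1, y2, y3, y4 >= 0

Solving the primal: x* = (0, 3).
  primal value c^T x* = 6.
Solving the dual: y* = (0, 0, 1, 0).
  dual value b^T y* = 6.
Strong duality: c^T x* = b^T y*. Confirmed.

6


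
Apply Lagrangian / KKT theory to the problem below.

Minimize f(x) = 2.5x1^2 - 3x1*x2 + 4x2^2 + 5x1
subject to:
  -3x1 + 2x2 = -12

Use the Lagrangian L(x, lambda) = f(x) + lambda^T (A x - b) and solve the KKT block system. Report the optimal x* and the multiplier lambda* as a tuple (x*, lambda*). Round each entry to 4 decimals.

Form the Lagrangian:
  L(x, lambda) = (1/2) x^T Q x + c^T x + lambda^T (A x - b)
Stationarity (grad_x L = 0): Q x + c + A^T lambda = 0.
Primal feasibility: A x = b.

This gives the KKT block system:
  [ Q   A^T ] [ x     ]   [-c ]
  [ A    0  ] [ lambda ] = [ b ]

Solving the linear system:
  x*      = (3.5, -0.75)
  lambda* = (8.25)
  f(x*)   = 58.25

x* = (3.5, -0.75), lambda* = (8.25)


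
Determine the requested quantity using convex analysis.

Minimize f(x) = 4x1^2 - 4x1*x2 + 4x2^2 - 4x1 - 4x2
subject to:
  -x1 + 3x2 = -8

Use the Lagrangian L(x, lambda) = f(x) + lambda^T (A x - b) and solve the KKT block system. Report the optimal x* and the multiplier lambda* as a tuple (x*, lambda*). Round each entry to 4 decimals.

Form the Lagrangian:
  L(x, lambda) = (1/2) x^T Q x + c^T x + lambda^T (A x - b)
Stationarity (grad_x L = 0): Q x + c + A^T lambda = 0.
Primal feasibility: A x = b.

This gives the KKT block system:
  [ Q   A^T ] [ x     ]   [-c ]
  [ A    0  ] [ lambda ] = [ b ]

Solving the linear system:
  x*      = (0.2857, -2.5714)
  lambda* = (8.5714)
  f(x*)   = 38.8571

x* = (0.2857, -2.5714), lambda* = (8.5714)


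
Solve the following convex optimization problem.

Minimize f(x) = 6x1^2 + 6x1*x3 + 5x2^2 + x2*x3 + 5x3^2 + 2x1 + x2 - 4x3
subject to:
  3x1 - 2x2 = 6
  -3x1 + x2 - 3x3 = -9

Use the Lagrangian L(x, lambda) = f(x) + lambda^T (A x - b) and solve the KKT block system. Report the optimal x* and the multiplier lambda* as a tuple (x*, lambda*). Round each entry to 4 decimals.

Form the Lagrangian:
  L(x, lambda) = (1/2) x^T Q x + c^T x + lambda^T (A x - b)
Stationarity (grad_x L = 0): Q x + c + A^T lambda = 0.
Primal feasibility: A x = b.

This gives the KKT block system:
  [ Q   A^T ] [ x     ]   [-c ]
  [ A    0  ] [ lambda ] = [ b ]

Solving the linear system:
  x*      = (1.1186, -1.322, 1.4407)
  lambda* = (-2.7571, 5.2655)
  f(x*)   = 29.5424

x* = (1.1186, -1.322, 1.4407), lambda* = (-2.7571, 5.2655)


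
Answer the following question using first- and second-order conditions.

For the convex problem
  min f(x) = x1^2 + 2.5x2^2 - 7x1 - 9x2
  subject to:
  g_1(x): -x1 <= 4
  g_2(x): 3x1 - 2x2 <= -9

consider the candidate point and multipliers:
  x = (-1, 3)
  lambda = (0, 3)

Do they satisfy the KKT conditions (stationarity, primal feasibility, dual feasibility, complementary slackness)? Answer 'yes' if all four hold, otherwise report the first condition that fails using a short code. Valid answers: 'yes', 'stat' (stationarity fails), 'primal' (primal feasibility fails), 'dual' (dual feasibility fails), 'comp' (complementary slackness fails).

Gradient of f: grad f(x) = Q x + c = (-9, 6)
Constraint values g_i(x) = a_i^T x - b_i:
  g_1((-1, 3)) = -3
  g_2((-1, 3)) = 0
Stationarity residual: grad f(x) + sum_i lambda_i a_i = (0, 0)
  -> stationarity OK
Primal feasibility (all g_i <= 0): OK
Dual feasibility (all lambda_i >= 0): OK
Complementary slackness (lambda_i * g_i(x) = 0 for all i): OK

Verdict: yes, KKT holds.

yes


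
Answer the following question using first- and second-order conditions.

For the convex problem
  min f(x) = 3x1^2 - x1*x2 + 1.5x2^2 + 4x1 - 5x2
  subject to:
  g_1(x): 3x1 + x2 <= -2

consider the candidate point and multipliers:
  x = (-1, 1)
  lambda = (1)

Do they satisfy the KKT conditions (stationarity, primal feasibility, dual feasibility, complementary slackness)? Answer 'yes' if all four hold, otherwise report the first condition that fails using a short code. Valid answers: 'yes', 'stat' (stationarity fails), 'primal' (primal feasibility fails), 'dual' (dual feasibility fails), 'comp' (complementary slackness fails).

Gradient of f: grad f(x) = Q x + c = (-3, -1)
Constraint values g_i(x) = a_i^T x - b_i:
  g_1((-1, 1)) = 0
Stationarity residual: grad f(x) + sum_i lambda_i a_i = (0, 0)
  -> stationarity OK
Primal feasibility (all g_i <= 0): OK
Dual feasibility (all lambda_i >= 0): OK
Complementary slackness (lambda_i * g_i(x) = 0 for all i): OK

Verdict: yes, KKT holds.

yes


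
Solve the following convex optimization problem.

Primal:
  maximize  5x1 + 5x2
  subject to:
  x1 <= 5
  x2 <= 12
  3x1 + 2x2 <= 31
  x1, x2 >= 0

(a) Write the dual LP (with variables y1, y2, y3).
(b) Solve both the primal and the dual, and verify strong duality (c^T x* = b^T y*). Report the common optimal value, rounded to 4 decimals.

The standard primal-dual pair for 'max c^T x s.t. A x <= b, x >= 0' is:
  Dual:  min b^T y  s.t.  A^T y >= c,  y >= 0.

So the dual LP is:
  minimize  5y1 + 12y2 + 31y3
  subject to:
    y1 + 3y3 >= 5
    y2 + 2y3 >= 5
    y1, y2, y3 >= 0

Solving the primal: x* = (2.3333, 12).
  primal value c^T x* = 71.6667.
Solving the dual: y* = (0, 1.6667, 1.6667).
  dual value b^T y* = 71.6667.
Strong duality: c^T x* = b^T y*. Confirmed.

71.6667


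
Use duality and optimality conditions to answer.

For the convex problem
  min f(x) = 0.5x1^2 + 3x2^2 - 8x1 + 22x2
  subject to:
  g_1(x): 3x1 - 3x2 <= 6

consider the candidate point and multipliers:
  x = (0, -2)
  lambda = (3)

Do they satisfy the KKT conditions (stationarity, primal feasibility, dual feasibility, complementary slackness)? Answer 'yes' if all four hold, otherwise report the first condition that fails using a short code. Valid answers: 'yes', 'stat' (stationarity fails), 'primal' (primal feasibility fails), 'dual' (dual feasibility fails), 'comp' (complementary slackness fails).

Gradient of f: grad f(x) = Q x + c = (-8, 10)
Constraint values g_i(x) = a_i^T x - b_i:
  g_1((0, -2)) = 0
Stationarity residual: grad f(x) + sum_i lambda_i a_i = (1, 1)
  -> stationarity FAILS
Primal feasibility (all g_i <= 0): OK
Dual feasibility (all lambda_i >= 0): OK
Complementary slackness (lambda_i * g_i(x) = 0 for all i): OK

Verdict: the first failing condition is stationarity -> stat.

stat


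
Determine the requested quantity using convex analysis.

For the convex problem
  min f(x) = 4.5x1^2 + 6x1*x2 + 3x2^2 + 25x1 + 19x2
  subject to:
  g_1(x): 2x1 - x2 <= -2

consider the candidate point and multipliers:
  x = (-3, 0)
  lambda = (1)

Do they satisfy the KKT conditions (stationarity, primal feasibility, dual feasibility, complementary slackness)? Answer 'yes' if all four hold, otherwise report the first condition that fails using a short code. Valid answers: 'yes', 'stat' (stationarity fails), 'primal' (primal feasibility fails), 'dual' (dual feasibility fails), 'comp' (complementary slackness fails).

Gradient of f: grad f(x) = Q x + c = (-2, 1)
Constraint values g_i(x) = a_i^T x - b_i:
  g_1((-3, 0)) = -4
Stationarity residual: grad f(x) + sum_i lambda_i a_i = (0, 0)
  -> stationarity OK
Primal feasibility (all g_i <= 0): OK
Dual feasibility (all lambda_i >= 0): OK
Complementary slackness (lambda_i * g_i(x) = 0 for all i): FAILS

Verdict: the first failing condition is complementary_slackness -> comp.

comp


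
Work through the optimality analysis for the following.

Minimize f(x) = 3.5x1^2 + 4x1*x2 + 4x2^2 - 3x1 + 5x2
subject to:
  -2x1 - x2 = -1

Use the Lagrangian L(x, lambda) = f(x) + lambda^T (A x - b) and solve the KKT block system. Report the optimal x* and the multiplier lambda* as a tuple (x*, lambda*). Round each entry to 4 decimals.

Form the Lagrangian:
  L(x, lambda) = (1/2) x^T Q x + c^T x + lambda^T (A x - b)
Stationarity (grad_x L = 0): Q x + c + A^T lambda = 0.
Primal feasibility: A x = b.

This gives the KKT block system:
  [ Q   A^T ] [ x     ]   [-c ]
  [ A    0  ] [ lambda ] = [ b ]

Solving the linear system:
  x*      = (1.087, -1.1739)
  lambda* = (-0.0435)
  f(x*)   = -4.587

x* = (1.087, -1.1739), lambda* = (-0.0435)


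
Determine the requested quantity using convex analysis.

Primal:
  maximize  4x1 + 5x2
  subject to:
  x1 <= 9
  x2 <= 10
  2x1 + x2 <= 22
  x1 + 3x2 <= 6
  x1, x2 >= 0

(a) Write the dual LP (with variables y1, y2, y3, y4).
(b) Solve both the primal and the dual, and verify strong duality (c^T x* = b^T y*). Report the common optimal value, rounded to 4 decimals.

The standard primal-dual pair for 'max c^T x s.t. A x <= b, x >= 0' is:
  Dual:  min b^T y  s.t.  A^T y >= c,  y >= 0.

So the dual LP is:
  minimize  9y1 + 10y2 + 22y3 + 6y4
  subject to:
    y1 + 2y3 + y4 >= 4
    y2 + y3 + 3y4 >= 5
    y1, y2, y3, y4 >= 0

Solving the primal: x* = (6, 0).
  primal value c^T x* = 24.
Solving the dual: y* = (0, 0, 0, 4).
  dual value b^T y* = 24.
Strong duality: c^T x* = b^T y*. Confirmed.

24


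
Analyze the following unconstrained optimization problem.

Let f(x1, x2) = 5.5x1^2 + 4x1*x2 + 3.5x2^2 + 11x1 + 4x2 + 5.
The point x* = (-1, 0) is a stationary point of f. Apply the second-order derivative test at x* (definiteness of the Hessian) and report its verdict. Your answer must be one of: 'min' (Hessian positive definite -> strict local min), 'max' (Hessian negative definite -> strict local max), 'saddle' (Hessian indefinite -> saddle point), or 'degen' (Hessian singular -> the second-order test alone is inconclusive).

Compute the Hessian H = grad^2 f:
  H = [[11, 4], [4, 7]]
Verify stationarity: grad f(x*) = H x* + g = (0, 0).
Eigenvalues of H: 4.5279, 13.4721.
Both eigenvalues > 0, so H is positive definite -> x* is a strict local min.

min


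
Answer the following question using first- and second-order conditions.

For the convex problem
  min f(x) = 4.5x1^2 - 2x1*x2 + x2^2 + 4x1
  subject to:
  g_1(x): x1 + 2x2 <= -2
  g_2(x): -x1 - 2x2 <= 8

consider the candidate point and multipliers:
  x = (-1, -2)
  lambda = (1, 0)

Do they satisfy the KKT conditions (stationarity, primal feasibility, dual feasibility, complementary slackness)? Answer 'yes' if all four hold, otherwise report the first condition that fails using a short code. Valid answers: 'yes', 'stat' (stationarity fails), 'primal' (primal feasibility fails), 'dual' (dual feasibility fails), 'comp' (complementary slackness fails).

Gradient of f: grad f(x) = Q x + c = (-1, -2)
Constraint values g_i(x) = a_i^T x - b_i:
  g_1((-1, -2)) = -3
  g_2((-1, -2)) = -3
Stationarity residual: grad f(x) + sum_i lambda_i a_i = (0, 0)
  -> stationarity OK
Primal feasibility (all g_i <= 0): OK
Dual feasibility (all lambda_i >= 0): OK
Complementary slackness (lambda_i * g_i(x) = 0 for all i): FAILS

Verdict: the first failing condition is complementary_slackness -> comp.

comp


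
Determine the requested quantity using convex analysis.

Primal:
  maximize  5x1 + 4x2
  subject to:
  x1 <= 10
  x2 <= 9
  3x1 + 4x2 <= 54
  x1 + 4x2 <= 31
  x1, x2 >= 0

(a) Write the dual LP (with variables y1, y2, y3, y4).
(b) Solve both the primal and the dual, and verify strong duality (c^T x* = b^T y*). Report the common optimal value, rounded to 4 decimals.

The standard primal-dual pair for 'max c^T x s.t. A x <= b, x >= 0' is:
  Dual:  min b^T y  s.t.  A^T y >= c,  y >= 0.

So the dual LP is:
  minimize  10y1 + 9y2 + 54y3 + 31y4
  subject to:
    y1 + 3y3 + y4 >= 5
    y2 + 4y3 + 4y4 >= 4
    y1, y2, y3, y4 >= 0

Solving the primal: x* = (10, 5.25).
  primal value c^T x* = 71.
Solving the dual: y* = (4, 0, 0, 1).
  dual value b^T y* = 71.
Strong duality: c^T x* = b^T y*. Confirmed.

71


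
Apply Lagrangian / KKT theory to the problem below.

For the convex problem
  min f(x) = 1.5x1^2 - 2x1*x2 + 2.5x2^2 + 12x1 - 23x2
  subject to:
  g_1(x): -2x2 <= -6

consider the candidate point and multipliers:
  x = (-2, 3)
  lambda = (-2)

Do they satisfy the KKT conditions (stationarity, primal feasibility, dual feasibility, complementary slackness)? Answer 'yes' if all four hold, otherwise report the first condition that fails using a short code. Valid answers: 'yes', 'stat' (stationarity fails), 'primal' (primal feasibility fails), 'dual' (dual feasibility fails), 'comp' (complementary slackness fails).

Gradient of f: grad f(x) = Q x + c = (0, -4)
Constraint values g_i(x) = a_i^T x - b_i:
  g_1((-2, 3)) = 0
Stationarity residual: grad f(x) + sum_i lambda_i a_i = (0, 0)
  -> stationarity OK
Primal feasibility (all g_i <= 0): OK
Dual feasibility (all lambda_i >= 0): FAILS
Complementary slackness (lambda_i * g_i(x) = 0 for all i): OK

Verdict: the first failing condition is dual_feasibility -> dual.

dual


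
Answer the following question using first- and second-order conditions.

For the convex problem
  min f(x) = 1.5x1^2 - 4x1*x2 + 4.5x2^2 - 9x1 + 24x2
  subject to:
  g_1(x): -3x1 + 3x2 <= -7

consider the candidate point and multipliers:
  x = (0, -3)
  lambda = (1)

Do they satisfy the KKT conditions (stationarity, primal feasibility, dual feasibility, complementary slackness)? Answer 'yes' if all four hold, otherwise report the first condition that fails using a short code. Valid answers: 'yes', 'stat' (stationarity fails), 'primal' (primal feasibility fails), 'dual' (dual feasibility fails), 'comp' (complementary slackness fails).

Gradient of f: grad f(x) = Q x + c = (3, -3)
Constraint values g_i(x) = a_i^T x - b_i:
  g_1((0, -3)) = -2
Stationarity residual: grad f(x) + sum_i lambda_i a_i = (0, 0)
  -> stationarity OK
Primal feasibility (all g_i <= 0): OK
Dual feasibility (all lambda_i >= 0): OK
Complementary slackness (lambda_i * g_i(x) = 0 for all i): FAILS

Verdict: the first failing condition is complementary_slackness -> comp.

comp


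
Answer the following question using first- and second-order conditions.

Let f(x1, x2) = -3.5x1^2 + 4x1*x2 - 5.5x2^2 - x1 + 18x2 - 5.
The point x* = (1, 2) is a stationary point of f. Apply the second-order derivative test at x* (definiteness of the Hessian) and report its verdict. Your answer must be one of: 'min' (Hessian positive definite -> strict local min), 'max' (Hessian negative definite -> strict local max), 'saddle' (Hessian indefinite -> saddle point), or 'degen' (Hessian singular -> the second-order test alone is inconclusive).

Compute the Hessian H = grad^2 f:
  H = [[-7, 4], [4, -11]]
Verify stationarity: grad f(x*) = H x* + g = (0, 0).
Eigenvalues of H: -13.4721, -4.5279.
Both eigenvalues < 0, so H is negative definite -> x* is a strict local max.

max


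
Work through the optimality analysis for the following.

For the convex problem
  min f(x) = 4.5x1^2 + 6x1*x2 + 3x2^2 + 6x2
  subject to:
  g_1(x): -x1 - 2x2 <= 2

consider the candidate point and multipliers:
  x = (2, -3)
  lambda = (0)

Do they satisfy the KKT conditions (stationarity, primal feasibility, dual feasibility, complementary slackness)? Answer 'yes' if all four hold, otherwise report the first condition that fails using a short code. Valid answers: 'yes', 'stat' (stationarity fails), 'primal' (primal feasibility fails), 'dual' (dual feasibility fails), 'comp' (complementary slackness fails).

Gradient of f: grad f(x) = Q x + c = (0, 0)
Constraint values g_i(x) = a_i^T x - b_i:
  g_1((2, -3)) = 2
Stationarity residual: grad f(x) + sum_i lambda_i a_i = (0, 0)
  -> stationarity OK
Primal feasibility (all g_i <= 0): FAILS
Dual feasibility (all lambda_i >= 0): OK
Complementary slackness (lambda_i * g_i(x) = 0 for all i): OK

Verdict: the first failing condition is primal_feasibility -> primal.

primal


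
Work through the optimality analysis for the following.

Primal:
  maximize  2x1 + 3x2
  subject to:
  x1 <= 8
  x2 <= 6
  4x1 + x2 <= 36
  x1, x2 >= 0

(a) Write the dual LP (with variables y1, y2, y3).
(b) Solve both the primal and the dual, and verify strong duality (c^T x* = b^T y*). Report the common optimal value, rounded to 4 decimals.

The standard primal-dual pair for 'max c^T x s.t. A x <= b, x >= 0' is:
  Dual:  min b^T y  s.t.  A^T y >= c,  y >= 0.

So the dual LP is:
  minimize  8y1 + 6y2 + 36y3
  subject to:
    y1 + 4y3 >= 2
    y2 + y3 >= 3
    y1, y2, y3 >= 0

Solving the primal: x* = (7.5, 6).
  primal value c^T x* = 33.
Solving the dual: y* = (0, 2.5, 0.5).
  dual value b^T y* = 33.
Strong duality: c^T x* = b^T y*. Confirmed.

33


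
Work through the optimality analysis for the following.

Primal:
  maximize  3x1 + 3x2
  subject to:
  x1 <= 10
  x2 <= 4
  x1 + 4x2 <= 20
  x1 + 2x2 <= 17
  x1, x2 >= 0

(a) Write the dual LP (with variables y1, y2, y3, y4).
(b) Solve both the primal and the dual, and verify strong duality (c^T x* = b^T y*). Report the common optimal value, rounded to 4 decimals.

The standard primal-dual pair for 'max c^T x s.t. A x <= b, x >= 0' is:
  Dual:  min b^T y  s.t.  A^T y >= c,  y >= 0.

So the dual LP is:
  minimize  10y1 + 4y2 + 20y3 + 17y4
  subject to:
    y1 + y3 + y4 >= 3
    y2 + 4y3 + 2y4 >= 3
    y1, y2, y3, y4 >= 0

Solving the primal: x* = (10, 2.5).
  primal value c^T x* = 37.5.
Solving the dual: y* = (2.25, 0, 0.75, 0).
  dual value b^T y* = 37.5.
Strong duality: c^T x* = b^T y*. Confirmed.

37.5


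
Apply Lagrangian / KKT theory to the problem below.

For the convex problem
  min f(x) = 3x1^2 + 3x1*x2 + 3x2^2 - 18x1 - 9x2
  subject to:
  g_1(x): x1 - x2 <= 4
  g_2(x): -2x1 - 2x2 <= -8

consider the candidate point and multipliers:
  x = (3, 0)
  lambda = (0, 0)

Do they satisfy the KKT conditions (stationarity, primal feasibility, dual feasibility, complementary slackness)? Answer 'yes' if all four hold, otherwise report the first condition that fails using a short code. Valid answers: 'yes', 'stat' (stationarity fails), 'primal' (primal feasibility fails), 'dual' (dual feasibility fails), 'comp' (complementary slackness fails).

Gradient of f: grad f(x) = Q x + c = (0, 0)
Constraint values g_i(x) = a_i^T x - b_i:
  g_1((3, 0)) = -1
  g_2((3, 0)) = 2
Stationarity residual: grad f(x) + sum_i lambda_i a_i = (0, 0)
  -> stationarity OK
Primal feasibility (all g_i <= 0): FAILS
Dual feasibility (all lambda_i >= 0): OK
Complementary slackness (lambda_i * g_i(x) = 0 for all i): OK

Verdict: the first failing condition is primal_feasibility -> primal.

primal


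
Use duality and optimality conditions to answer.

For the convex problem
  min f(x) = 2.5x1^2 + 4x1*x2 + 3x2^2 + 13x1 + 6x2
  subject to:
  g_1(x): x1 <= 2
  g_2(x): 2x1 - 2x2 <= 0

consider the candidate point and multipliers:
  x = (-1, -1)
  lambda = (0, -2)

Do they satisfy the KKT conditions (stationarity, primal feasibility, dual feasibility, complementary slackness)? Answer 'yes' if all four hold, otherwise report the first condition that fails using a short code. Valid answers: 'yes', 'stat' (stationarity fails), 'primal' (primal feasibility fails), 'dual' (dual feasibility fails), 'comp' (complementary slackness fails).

Gradient of f: grad f(x) = Q x + c = (4, -4)
Constraint values g_i(x) = a_i^T x - b_i:
  g_1((-1, -1)) = -3
  g_2((-1, -1)) = 0
Stationarity residual: grad f(x) + sum_i lambda_i a_i = (0, 0)
  -> stationarity OK
Primal feasibility (all g_i <= 0): OK
Dual feasibility (all lambda_i >= 0): FAILS
Complementary slackness (lambda_i * g_i(x) = 0 for all i): OK

Verdict: the first failing condition is dual_feasibility -> dual.

dual


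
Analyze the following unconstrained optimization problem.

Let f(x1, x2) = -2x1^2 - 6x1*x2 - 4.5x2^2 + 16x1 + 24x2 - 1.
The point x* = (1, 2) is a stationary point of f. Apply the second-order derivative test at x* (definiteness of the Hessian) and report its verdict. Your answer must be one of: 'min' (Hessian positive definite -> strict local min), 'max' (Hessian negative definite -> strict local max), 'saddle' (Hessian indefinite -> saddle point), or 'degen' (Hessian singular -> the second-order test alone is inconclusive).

Compute the Hessian H = grad^2 f:
  H = [[-4, -6], [-6, -9]]
Verify stationarity: grad f(x*) = H x* + g = (0, 0).
Eigenvalues of H: -13, 0.
H has a zero eigenvalue (singular; negative semidefinite but not definite), so H is neither positive definite, negative definite, nor indefinite. The second-order test alone is inconclusive -> degen.
(Indeed, f is constant along the null direction of H through x*, so x* is not a strict local extremum.)

degen


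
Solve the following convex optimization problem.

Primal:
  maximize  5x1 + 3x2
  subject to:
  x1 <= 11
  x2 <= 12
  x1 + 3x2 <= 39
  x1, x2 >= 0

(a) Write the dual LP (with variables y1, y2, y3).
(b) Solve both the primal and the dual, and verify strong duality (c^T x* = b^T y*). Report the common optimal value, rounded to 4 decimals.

The standard primal-dual pair for 'max c^T x s.t. A x <= b, x >= 0' is:
  Dual:  min b^T y  s.t.  A^T y >= c,  y >= 0.

So the dual LP is:
  minimize  11y1 + 12y2 + 39y3
  subject to:
    y1 + y3 >= 5
    y2 + 3y3 >= 3
    y1, y2, y3 >= 0

Solving the primal: x* = (11, 9.3333).
  primal value c^T x* = 83.
Solving the dual: y* = (4, 0, 1).
  dual value b^T y* = 83.
Strong duality: c^T x* = b^T y*. Confirmed.

83


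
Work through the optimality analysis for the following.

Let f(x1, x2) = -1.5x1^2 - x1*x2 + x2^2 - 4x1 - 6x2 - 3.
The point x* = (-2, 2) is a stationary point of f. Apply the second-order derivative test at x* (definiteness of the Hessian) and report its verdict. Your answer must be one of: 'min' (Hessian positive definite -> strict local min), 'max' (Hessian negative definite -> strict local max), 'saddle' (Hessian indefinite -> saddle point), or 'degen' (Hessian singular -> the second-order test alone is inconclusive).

Compute the Hessian H = grad^2 f:
  H = [[-3, -1], [-1, 2]]
Verify stationarity: grad f(x*) = H x* + g = (0, 0).
Eigenvalues of H: -3.1926, 2.1926.
Eigenvalues have mixed signs, so H is indefinite -> x* is a saddle point.

saddle


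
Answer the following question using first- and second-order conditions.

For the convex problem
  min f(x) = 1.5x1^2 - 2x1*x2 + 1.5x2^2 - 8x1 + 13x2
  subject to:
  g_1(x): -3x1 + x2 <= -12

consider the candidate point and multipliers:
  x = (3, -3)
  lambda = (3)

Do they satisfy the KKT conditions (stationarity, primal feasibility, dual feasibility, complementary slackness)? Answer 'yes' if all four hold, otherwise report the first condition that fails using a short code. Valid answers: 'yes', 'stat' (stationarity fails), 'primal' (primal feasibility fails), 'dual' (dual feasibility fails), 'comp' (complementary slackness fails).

Gradient of f: grad f(x) = Q x + c = (7, -2)
Constraint values g_i(x) = a_i^T x - b_i:
  g_1((3, -3)) = 0
Stationarity residual: grad f(x) + sum_i lambda_i a_i = (-2, 1)
  -> stationarity FAILS
Primal feasibility (all g_i <= 0): OK
Dual feasibility (all lambda_i >= 0): OK
Complementary slackness (lambda_i * g_i(x) = 0 for all i): OK

Verdict: the first failing condition is stationarity -> stat.

stat


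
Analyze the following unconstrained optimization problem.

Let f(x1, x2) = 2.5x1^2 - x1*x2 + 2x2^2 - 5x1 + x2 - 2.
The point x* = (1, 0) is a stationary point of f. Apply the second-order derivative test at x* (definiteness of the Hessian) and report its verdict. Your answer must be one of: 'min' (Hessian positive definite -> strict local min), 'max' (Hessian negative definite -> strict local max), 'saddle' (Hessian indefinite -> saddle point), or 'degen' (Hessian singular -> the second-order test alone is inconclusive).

Compute the Hessian H = grad^2 f:
  H = [[5, -1], [-1, 4]]
Verify stationarity: grad f(x*) = H x* + g = (0, 0).
Eigenvalues of H: 3.382, 5.618.
Both eigenvalues > 0, so H is positive definite -> x* is a strict local min.

min


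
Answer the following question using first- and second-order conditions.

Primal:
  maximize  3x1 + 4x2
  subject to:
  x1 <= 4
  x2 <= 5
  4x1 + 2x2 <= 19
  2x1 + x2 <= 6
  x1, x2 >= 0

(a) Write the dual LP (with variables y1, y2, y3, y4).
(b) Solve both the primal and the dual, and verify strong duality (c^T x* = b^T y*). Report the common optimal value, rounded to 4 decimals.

The standard primal-dual pair for 'max c^T x s.t. A x <= b, x >= 0' is:
  Dual:  min b^T y  s.t.  A^T y >= c,  y >= 0.

So the dual LP is:
  minimize  4y1 + 5y2 + 19y3 + 6y4
  subject to:
    y1 + 4y3 + 2y4 >= 3
    y2 + 2y3 + y4 >= 4
    y1, y2, y3, y4 >= 0

Solving the primal: x* = (0.5, 5).
  primal value c^T x* = 21.5.
Solving the dual: y* = (0, 2.5, 0, 1.5).
  dual value b^T y* = 21.5.
Strong duality: c^T x* = b^T y*. Confirmed.

21.5
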